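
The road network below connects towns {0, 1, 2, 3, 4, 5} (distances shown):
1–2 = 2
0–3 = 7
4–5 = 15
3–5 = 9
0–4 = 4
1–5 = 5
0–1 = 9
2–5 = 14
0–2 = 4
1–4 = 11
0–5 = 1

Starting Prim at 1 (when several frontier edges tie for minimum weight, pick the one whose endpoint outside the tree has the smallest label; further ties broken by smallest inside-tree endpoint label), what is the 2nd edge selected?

0-2

Grow the tree from 1 using Prim:
Step 1: cheapest edge leaving the tree is 1–2 (2); add 2.
Step 2: cheapest edge leaving the tree is 0–2 (4); add 0.
Step 3: cheapest edge leaving the tree is 0–5 (1); add 5.
Step 4: cheapest edge leaving the tree is 0–4 (4); add 4.
Step 5: cheapest edge leaving the tree is 0–3 (7); add 3.
The 2nd edge added is 0–2.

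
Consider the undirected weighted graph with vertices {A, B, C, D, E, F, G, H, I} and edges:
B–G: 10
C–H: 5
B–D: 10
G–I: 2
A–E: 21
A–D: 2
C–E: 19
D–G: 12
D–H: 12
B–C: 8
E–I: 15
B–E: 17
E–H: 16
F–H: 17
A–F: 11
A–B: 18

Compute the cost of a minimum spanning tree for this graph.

63

Sort edges by weight, then run Kruskal:
A–D (2): add — endpoints in different components.
G–I (2): add — endpoints in different components.
C–H (5): add — endpoints in different components.
B–C (8): add — endpoints in different components.
B–D (10): add — endpoints in different components.
B–G (10): add — endpoints in different components.
A–F (11): add — endpoints in different components.
D–G (12): skip — D and G already connected.
D–H (12): skip — D and H already connected.
E–I (15): add — endpoints in different components.
MST edges: A–D, G–I, C–H, B–C, B–D, B–G, A–F, E–I; total weight 2+2+5+8+10+10+11+15 = 63.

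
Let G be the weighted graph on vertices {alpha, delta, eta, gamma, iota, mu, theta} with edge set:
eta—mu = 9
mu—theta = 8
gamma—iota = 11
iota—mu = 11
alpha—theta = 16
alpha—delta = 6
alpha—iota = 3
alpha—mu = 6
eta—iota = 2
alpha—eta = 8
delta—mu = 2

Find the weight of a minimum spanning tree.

Grow the tree from iota using Prim:
Step 1: frontier [eta—iota 2, alpha—iota 3, gamma—iota 11, iota—mu 11] → take eta—iota (2); add eta.
Step 2: frontier [alpha—eta 8, eta—mu 9, alpha—iota 3, gamma—iota 11, iota—mu 11] → take alpha—iota (3); add alpha.
Step 3: frontier [alpha—delta 6, alpha—mu 6, alpha—theta 16, eta—mu 9, gamma—iota 11, iota—mu 11] → take alpha—delta (6); add delta.
Step 4: frontier [alpha—mu 6, alpha—theta 16, delta—mu 2, eta—mu 9, gamma—iota 11, iota—mu 11] → take delta—mu (2); add mu.
Step 5: frontier [alpha—theta 16, gamma—iota 11, mu—theta 8] → take mu—theta (8); add theta.
Step 6: frontier [gamma—iota 11] → take gamma—iota (11); add gamma.
MST edges: eta—iota, alpha—iota, alpha—delta, delta—mu, mu—theta, gamma—iota; total weight 2+3+6+2+8+11 = 32.

32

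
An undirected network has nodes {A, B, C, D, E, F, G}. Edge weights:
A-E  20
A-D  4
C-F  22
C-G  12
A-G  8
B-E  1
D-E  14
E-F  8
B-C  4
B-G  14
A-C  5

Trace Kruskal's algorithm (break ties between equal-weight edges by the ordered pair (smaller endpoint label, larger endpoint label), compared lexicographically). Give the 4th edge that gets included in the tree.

Kruskal's algorithm — process edges by increasing weight (ties by edge label):
B-E (1): add. Components now {A} {B,E} {C} {D} {F} {G}
A-D (4): add. Components now {A,D} {B,E} {C} {F} {G}
B-C (4): add. Components now {A,D} {B,C,E} {F} {G}
A-C (5): add. Components now {A,B,C,D,E} {F} {G}
A-G (8): add. Components now {A,B,C,D,E,G} {F}
E-F (8): add. Components now {A,B,C,D,E,F,G}
The 4th edge added is A-C.

A-C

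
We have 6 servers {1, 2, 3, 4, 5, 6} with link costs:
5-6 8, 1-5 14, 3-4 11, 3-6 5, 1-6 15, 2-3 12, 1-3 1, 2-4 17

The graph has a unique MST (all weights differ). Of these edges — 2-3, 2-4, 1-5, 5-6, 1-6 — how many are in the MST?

Sort edges by weight, then run Kruskal:
1-3 (1): add — endpoints in different components.
3-6 (5): add — endpoints in different components.
5-6 (8): add — endpoints in different components.
3-4 (11): add — endpoints in different components.
2-3 (12): add — endpoints in different components.
MST edge set: {1-3, 3-6, 5-6, 3-4, 2-3}.
Of the listed edges, {2-3, 5-6} are in the MST → 2.

2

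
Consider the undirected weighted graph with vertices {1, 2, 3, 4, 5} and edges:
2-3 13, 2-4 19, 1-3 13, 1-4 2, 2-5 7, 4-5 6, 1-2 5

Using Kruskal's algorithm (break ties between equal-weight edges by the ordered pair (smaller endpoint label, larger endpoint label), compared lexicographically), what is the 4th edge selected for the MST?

1-3

Sort edges by weight, then run Kruskal:
1-4 (2): add — endpoints in different components.
1-2 (5): add — endpoints in different components.
4-5 (6): add — endpoints in different components.
2-5 (7): skip — 2 and 5 already connected.
1-3 (13): add — endpoints in different components.
The 4th edge added is 1-3.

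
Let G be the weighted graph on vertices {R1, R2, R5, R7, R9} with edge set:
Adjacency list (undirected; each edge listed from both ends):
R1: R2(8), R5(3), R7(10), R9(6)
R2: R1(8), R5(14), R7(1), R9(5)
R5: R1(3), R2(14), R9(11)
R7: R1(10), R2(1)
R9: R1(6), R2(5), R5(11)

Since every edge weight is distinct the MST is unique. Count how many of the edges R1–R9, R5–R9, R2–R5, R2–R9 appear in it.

2

Kruskal's algorithm — process edges by increasing weight (ties by edge label):
R2–R7 (1): add — endpoints in different components.
R1–R5 (3): add — endpoints in different components.
R2–R9 (5): add — endpoints in different components.
R1–R9 (6): add — endpoints in different components.
MST edge set: {R2–R7, R1–R5, R2–R9, R1–R9}.
Of the listed edges, {R1–R9, R2–R9} are in the MST → 2.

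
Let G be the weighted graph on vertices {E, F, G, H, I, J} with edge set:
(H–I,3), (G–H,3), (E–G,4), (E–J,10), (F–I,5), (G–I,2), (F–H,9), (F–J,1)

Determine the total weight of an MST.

15

Grow the tree from E using Prim:
Step 1: cheapest edge leaving the tree is E–G (4); add G.
Step 2: cheapest edge leaving the tree is G–I (2); add I.
Step 3: cheapest edge leaving the tree is G–H (3); add H.
Step 4: cheapest edge leaving the tree is F–I (5); add F.
Step 5: cheapest edge leaving the tree is F–J (1); add J.
MST edges: E–G, G–I, G–H, F–I, F–J; total weight 4+2+3+5+1 = 15.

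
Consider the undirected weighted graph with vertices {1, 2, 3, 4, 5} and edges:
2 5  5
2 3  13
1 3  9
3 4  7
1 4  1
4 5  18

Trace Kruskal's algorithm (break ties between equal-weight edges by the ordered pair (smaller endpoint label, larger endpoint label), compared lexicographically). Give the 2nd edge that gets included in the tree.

Kruskal: consider edges lightest-first.
1 4 (1): add. Components now {1,4} {2} {3} {5}
2 5 (5): add. Components now {1,4} {2,5} {3}
3 4 (7): add. Components now {1,3,4} {2,5}
1 3 (9): skip — 1 and 3 already connected.
2 3 (13): add. Components now {1,2,3,4,5}
The 2nd edge added is 2 5.

2-5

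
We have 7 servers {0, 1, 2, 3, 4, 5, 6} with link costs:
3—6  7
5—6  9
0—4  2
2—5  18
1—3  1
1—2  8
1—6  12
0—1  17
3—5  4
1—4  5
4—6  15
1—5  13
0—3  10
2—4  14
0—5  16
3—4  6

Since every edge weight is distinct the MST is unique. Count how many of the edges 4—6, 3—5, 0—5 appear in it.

1

Kruskal's algorithm — process edges by increasing weight (ties by edge label):
1—3 (1): add — endpoints in different components.
0—4 (2): add — endpoints in different components.
3—5 (4): add — endpoints in different components.
1—4 (5): add — endpoints in different components.
3—4 (6): skip — 3 and 4 already connected.
3—6 (7): add — endpoints in different components.
1—2 (8): add — endpoints in different components.
MST edge set: {1—3, 0—4, 3—5, 1—4, 3—6, 1—2}.
Of the listed edges, {3—5} are in the MST → 1.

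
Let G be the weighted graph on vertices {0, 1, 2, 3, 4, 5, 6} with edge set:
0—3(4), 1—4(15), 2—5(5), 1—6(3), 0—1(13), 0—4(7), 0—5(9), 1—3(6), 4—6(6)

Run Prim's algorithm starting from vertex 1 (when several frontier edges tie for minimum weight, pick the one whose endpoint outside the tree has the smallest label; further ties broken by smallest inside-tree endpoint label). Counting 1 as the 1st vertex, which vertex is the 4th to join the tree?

Grow the tree from 1 using Prim:
Step 1: frontier [1—6 3, 1—3 6, 0—1 13, 1—4 15] → take 1—6 (3); add 6.
Step 2: frontier [1—3 6, 0—1 13, 1—4 15, 4—6 6] → take 1—3 (6); add 3.
Step 3: frontier [0—1 13, 1—4 15, 0—3 4, 4—6 6] → take 0—3 (4); add 0.
Step 4: frontier [0—4 7, 0—5 9, 1—4 15, 4—6 6] → take 4—6 (6); add 4.
Step 5: frontier [0—5 9] → take 0—5 (9); add 5.
Step 6: frontier [2—5 5] → take 2—5 (5); add 2.
Vertex order: 1, 6, 3, 0, 4, 5, 2. The 4th vertex is 0.

0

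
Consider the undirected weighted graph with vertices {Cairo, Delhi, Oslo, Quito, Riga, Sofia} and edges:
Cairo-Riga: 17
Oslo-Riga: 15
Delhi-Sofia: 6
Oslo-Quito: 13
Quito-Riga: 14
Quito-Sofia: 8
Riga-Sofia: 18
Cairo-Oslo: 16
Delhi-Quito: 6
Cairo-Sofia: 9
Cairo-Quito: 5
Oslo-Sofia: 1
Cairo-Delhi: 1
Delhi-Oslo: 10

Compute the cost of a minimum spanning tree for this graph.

27

Prim's algorithm from Sofia:
Step 1: cheapest edge leaving the tree is Oslo-Sofia (1); add Oslo.
Step 2: cheapest edge leaving the tree is Delhi-Sofia (6); add Delhi.
Step 3: cheapest edge leaving the tree is Cairo-Delhi (1); add Cairo.
Step 4: cheapest edge leaving the tree is Cairo-Quito (5); add Quito.
Step 5: cheapest edge leaving the tree is Quito-Riga (14); add Riga.
MST edges: Oslo-Sofia, Delhi-Sofia, Cairo-Delhi, Cairo-Quito, Quito-Riga; total weight 1+6+1+5+14 = 27.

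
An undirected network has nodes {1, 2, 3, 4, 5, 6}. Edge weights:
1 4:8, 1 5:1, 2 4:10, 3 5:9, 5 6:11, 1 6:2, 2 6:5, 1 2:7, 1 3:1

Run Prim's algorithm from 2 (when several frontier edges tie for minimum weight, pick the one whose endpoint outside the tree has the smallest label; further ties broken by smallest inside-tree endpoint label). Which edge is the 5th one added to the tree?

1-4

Prim's algorithm from 2:
Step 1: cheapest edge leaving the tree is 2 6 (5); add 6.
Step 2: cheapest edge leaving the tree is 1 6 (2); add 1.
Step 3: cheapest edge leaving the tree is 1 3 (1); add 3.
Step 4: cheapest edge leaving the tree is 1 5 (1); add 5.
Step 5: cheapest edge leaving the tree is 1 4 (8); add 4.
The 5th edge added is 1 4.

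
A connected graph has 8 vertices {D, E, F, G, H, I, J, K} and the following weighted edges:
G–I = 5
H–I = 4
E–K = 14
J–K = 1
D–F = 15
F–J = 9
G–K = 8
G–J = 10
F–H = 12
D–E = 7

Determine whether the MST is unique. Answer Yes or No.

Kruskal's algorithm — process edges by increasing weight (ties by edge label):
J–K (1): add — endpoints in different components.
H–I (4): add — endpoints in different components.
G–I (5): add — endpoints in different components.
D–E (7): add — endpoints in different components.
G–K (8): add — endpoints in different components.
F–J (9): add — endpoints in different components.
G–J (10): skip — G and J already connected.
F–H (12): skip — F and H already connected.
E–K (14): add — endpoints in different components.
Every non-tree edge has weight strictly greater than the heaviest edge on the tree path between its endpoints, so the MST is unique.

Yes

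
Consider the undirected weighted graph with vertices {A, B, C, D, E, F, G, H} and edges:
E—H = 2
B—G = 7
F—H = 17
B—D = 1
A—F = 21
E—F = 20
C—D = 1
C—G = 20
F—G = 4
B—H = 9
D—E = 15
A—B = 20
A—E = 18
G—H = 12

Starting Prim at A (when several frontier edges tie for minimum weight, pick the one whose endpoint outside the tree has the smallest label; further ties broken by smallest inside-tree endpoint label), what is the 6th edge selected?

Grow the tree from A using Prim:
Step 1: cheapest edge leaving the tree is A—E (18); add E.
Step 2: cheapest edge leaving the tree is E—H (2); add H.
Step 3: cheapest edge leaving the tree is B—H (9); add B.
Step 4: cheapest edge leaving the tree is B—D (1); add D.
Step 5: cheapest edge leaving the tree is C—D (1); add C.
Step 6: cheapest edge leaving the tree is B—G (7); add G.
Step 7: cheapest edge leaving the tree is F—G (4); add F.
The 6th edge added is B—G.

B-G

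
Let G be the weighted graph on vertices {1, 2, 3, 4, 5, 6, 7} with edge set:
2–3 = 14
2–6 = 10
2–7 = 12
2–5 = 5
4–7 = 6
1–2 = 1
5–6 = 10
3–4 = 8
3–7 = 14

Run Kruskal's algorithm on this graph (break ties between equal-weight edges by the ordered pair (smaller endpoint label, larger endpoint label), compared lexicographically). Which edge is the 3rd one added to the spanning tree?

Sort edges by weight, then run Kruskal:
1–2 (1): add — endpoints in different components.
2–5 (5): add — endpoints in different components.
4–7 (6): add — endpoints in different components.
3–4 (8): add — endpoints in different components.
2–6 (10): add — endpoints in different components.
5–6 (10): skip — 5 and 6 already connected.
2–7 (12): add — endpoints in different components.
The 3rd edge added is 4–7.

4-7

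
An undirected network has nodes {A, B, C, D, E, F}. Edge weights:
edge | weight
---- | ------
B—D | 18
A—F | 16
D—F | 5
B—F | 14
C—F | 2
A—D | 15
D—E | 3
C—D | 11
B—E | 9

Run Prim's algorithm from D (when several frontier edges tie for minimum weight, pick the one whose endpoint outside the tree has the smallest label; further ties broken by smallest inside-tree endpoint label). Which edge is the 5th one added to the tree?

A-D

Prim's algorithm from D:
Step 1: frontier [D—E 3, D—F 5, C—D 11, A—D 15, B—D 18] → take D—E (3); add E.
Step 2: frontier [D—F 5, C—D 11, A—D 15, B—D 18, B—E 9] → take D—F (5); add F.
Step 3: frontier [C—D 11, A—D 15, B—D 18, B—E 9, C—F 2, B—F 14, A—F 16] → take C—F (2); add C.
Step 4: frontier [A—D 15, B—D 18, B—E 9, B—F 14, A—F 16] → take B—E (9); add B.
Step 5: frontier [A—D 15, A—F 16] → take A—D (15); add A.
The 5th edge added is A—D.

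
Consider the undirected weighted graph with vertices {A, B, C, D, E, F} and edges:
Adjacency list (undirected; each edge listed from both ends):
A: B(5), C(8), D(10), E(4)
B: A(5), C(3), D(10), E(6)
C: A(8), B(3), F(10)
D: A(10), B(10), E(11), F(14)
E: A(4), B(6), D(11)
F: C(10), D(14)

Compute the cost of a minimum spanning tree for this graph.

Kruskal's algorithm — process edges by increasing weight (ties by edge label):
B C (3): add — endpoints in different components.
A E (4): add — endpoints in different components.
A B (5): add — endpoints in different components.
B E (6): skip — B and E already connected.
A C (8): skip — A and C already connected.
A D (10): add — endpoints in different components.
B D (10): skip — B and D already connected.
C F (10): add — endpoints in different components.
MST edges: B C, A E, A B, A D, C F; total weight 3+4+5+10+10 = 32.

32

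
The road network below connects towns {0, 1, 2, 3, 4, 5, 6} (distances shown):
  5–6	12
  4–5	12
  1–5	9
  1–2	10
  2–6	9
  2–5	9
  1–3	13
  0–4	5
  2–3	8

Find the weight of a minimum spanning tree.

Prim's algorithm from 5:
Step 1: frontier [1–5 9, 2–5 9, 4–5 12, 5–6 12] → take 1–5 (9); add 1.
Step 2: frontier [1–2 10, 1–3 13, 2–5 9, 4–5 12, 5–6 12] → take 2–5 (9); add 2.
Step 3: frontier [1–3 13, 2–3 8, 2–6 9, 4–5 12, 5–6 12] → take 2–3 (8); add 3.
Step 4: frontier [2–6 9, 4–5 12, 5–6 12] → take 2–6 (9); add 6.
Step 5: frontier [4–5 12] → take 4–5 (12); add 4.
Step 6: frontier [0–4 5] → take 0–4 (5); add 0.
MST edges: 1–5, 2–5, 2–3, 2–6, 4–5, 0–4; total weight 9+9+8+9+12+5 = 52.

52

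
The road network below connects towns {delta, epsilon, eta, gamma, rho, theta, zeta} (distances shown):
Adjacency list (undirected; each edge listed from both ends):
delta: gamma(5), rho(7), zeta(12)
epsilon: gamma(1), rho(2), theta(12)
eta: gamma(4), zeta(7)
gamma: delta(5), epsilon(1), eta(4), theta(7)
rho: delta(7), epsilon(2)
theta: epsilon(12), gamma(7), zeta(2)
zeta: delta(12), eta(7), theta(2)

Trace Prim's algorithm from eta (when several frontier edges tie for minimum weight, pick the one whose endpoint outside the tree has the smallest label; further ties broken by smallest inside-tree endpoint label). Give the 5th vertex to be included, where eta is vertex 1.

Grow the tree from eta using Prim:
Step 1: cheapest edge leaving the tree is eta-gamma (4); add gamma.
Step 2: cheapest edge leaving the tree is epsilon-gamma (1); add epsilon.
Step 3: cheapest edge leaving the tree is epsilon-rho (2); add rho.
Step 4: cheapest edge leaving the tree is delta-gamma (5); add delta.
Step 5: cheapest edge leaving the tree is gamma-theta (7); add theta.
Step 6: cheapest edge leaving the tree is theta-zeta (2); add zeta.
Vertex order: eta, gamma, epsilon, rho, delta, theta, zeta. The 5th vertex is delta.

delta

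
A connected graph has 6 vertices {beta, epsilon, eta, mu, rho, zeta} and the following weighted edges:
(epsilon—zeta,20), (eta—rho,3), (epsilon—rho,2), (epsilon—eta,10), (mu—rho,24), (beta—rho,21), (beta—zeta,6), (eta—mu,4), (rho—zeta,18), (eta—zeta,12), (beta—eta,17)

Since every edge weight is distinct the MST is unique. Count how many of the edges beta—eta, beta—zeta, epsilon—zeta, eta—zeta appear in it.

2

Sort edges by weight, then run Kruskal:
epsilon—rho (2): add. Components now {epsilon,rho} {eta} {mu} {beta} {zeta}
eta—rho (3): add. Components now {epsilon,eta,rho} {mu} {beta} {zeta}
eta—mu (4): add. Components now {epsilon,eta,mu,rho} {beta} {zeta}
beta—zeta (6): add. Components now {epsilon,eta,mu,rho} {beta,zeta}
epsilon—eta (10): skip — epsilon and eta already connected.
eta—zeta (12): add. Components now {beta,epsilon,eta,mu,rho,zeta}
MST edge set: {epsilon—rho, eta—rho, eta—mu, beta—zeta, eta—zeta}.
Of the listed edges, {beta—zeta, eta—zeta} are in the MST → 2.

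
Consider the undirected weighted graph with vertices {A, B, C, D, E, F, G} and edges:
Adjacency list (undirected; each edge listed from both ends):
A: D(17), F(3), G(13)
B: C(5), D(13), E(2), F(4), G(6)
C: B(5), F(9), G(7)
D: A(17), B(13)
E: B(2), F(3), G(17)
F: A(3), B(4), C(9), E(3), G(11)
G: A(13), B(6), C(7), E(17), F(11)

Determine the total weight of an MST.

Kruskal's algorithm — process edges by increasing weight (ties by edge label):
B E (2): add. Components now {A} {B,E} {C} {D} {F} {G}
A F (3): add. Components now {A,F} {B,E} {C} {D} {G}
E F (3): add. Components now {A,B,E,F} {C} {D} {G}
B F (4): skip — B and F already connected.
B C (5): add. Components now {A,B,C,E,F} {D} {G}
B G (6): add. Components now {A,B,C,E,F,G} {D}
C G (7): skip — C and G already connected.
C F (9): skip — C and F already connected.
F G (11): skip — F and G already connected.
A G (13): skip — A and G already connected.
B D (13): add. Components now {A,B,C,D,E,F,G}
MST edges: B E, A F, E F, B C, B G, B D; total weight 2+3+3+5+6+13 = 32.

32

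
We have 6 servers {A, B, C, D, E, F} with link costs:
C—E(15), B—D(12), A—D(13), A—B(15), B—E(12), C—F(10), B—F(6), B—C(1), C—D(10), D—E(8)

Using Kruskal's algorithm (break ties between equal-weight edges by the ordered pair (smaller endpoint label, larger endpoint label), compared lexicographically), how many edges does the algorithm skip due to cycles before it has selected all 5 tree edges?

3

Kruskal's algorithm — process edges by increasing weight (ties by edge label):
B—C (1): add. Components now {A} {B,C} {D} {E} {F}
B—F (6): add. Components now {A} {B,C,F} {D} {E}
D—E (8): add. Components now {A} {B,C,F} {D,E}
C—D (10): add. Components now {A} {B,C,D,E,F}
C—F (10): skip — C and F already connected.
B—D (12): skip — B and D already connected.
B—E (12): skip — B and E already connected.
A—D (13): add. Components now {A,B,C,D,E,F}
Edges rejected before the tree was complete: 3.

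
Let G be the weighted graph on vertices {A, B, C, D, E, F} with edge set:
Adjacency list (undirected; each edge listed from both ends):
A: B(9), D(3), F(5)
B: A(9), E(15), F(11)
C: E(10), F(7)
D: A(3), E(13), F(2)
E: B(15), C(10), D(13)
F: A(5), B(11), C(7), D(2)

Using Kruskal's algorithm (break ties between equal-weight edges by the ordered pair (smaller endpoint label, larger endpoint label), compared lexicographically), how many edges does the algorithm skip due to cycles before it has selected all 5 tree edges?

1

Kruskal's algorithm — process edges by increasing weight (ties by edge label):
D-F (2): add — endpoints in different components.
A-D (3): add — endpoints in different components.
A-F (5): skip — A and F already connected.
C-F (7): add — endpoints in different components.
A-B (9): add — endpoints in different components.
C-E (10): add — endpoints in different components.
Edges rejected before the tree was complete: 1.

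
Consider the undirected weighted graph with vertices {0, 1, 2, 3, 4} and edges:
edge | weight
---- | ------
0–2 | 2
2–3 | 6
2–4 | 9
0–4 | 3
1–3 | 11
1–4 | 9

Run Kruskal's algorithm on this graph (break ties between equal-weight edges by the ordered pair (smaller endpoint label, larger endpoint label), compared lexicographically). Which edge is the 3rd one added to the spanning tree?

2-3

Sort edges by weight, then run Kruskal:
0–2 (2): add — endpoints in different components.
0–4 (3): add — endpoints in different components.
2–3 (6): add — endpoints in different components.
1–4 (9): add — endpoints in different components.
The 3rd edge added is 2–3.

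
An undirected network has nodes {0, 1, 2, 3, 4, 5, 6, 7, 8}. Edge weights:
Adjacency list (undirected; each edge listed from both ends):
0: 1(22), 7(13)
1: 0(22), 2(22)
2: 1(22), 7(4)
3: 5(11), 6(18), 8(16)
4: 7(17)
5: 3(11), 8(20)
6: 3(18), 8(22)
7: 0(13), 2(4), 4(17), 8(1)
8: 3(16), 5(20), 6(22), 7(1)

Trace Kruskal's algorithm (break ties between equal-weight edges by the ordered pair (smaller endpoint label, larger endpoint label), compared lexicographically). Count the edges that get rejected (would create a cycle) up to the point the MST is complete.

Kruskal's algorithm — process edges by increasing weight (ties by edge label):
7–8 (1): add — endpoints in different components.
2–7 (4): add — endpoints in different components.
3–5 (11): add — endpoints in different components.
0–7 (13): add — endpoints in different components.
3–8 (16): add — endpoints in different components.
4–7 (17): add — endpoints in different components.
3–6 (18): add — endpoints in different components.
5–8 (20): skip — 5 and 8 already connected.
0–1 (22): add — endpoints in different components.
Edges rejected before the tree was complete: 1.

1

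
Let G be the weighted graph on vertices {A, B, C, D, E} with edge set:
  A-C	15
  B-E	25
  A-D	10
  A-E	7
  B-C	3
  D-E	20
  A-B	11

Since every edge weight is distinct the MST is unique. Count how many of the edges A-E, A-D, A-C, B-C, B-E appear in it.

Sort edges by weight, then run Kruskal:
B-C (3): add — endpoints in different components.
A-E (7): add — endpoints in different components.
A-D (10): add — endpoints in different components.
A-B (11): add — endpoints in different components.
MST edge set: {B-C, A-E, A-D, A-B}.
Of the listed edges, {A-E, A-D, B-C} are in the MST → 3.

3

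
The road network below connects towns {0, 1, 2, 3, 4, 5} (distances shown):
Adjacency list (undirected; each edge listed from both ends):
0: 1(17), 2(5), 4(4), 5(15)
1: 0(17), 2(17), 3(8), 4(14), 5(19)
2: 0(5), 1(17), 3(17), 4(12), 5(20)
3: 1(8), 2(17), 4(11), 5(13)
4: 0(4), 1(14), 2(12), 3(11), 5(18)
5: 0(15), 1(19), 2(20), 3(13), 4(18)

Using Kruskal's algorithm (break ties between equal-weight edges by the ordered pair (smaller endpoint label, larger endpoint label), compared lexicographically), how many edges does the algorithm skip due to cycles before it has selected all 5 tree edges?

1

Kruskal's algorithm — process edges by increasing weight (ties by edge label):
0-4 (4): add. Components now {0,4} {1} {2} {3} {5}
0-2 (5): add. Components now {0,2,4} {1} {3} {5}
1-3 (8): add. Components now {0,2,4} {1,3} {5}
3-4 (11): add. Components now {0,1,2,3,4} {5}
2-4 (12): skip — 2 and 4 already connected.
3-5 (13): add. Components now {0,1,2,3,4,5}
Edges rejected before the tree was complete: 1.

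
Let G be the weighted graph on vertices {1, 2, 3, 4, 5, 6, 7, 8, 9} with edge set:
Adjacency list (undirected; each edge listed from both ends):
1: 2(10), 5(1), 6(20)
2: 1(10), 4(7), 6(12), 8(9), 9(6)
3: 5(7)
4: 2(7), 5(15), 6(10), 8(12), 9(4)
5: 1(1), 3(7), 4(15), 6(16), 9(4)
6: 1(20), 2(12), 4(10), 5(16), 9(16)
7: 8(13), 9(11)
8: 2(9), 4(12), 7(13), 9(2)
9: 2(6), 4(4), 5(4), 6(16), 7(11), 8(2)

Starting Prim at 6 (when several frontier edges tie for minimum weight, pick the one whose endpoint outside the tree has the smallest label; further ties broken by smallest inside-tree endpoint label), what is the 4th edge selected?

Prim, starting at 6.
Step 1: cheapest edge leaving the tree is 4-6 (10); add 4.
Step 2: cheapest edge leaving the tree is 4-9 (4); add 9.
Step 3: cheapest edge leaving the tree is 8-9 (2); add 8.
Step 4: cheapest edge leaving the tree is 5-9 (4); add 5.
Step 5: cheapest edge leaving the tree is 1-5 (1); add 1.
Step 6: cheapest edge leaving the tree is 2-9 (6); add 2.
Step 7: cheapest edge leaving the tree is 3-5 (7); add 3.
Step 8: cheapest edge leaving the tree is 7-9 (11); add 7.
The 4th edge added is 5-9.

5-9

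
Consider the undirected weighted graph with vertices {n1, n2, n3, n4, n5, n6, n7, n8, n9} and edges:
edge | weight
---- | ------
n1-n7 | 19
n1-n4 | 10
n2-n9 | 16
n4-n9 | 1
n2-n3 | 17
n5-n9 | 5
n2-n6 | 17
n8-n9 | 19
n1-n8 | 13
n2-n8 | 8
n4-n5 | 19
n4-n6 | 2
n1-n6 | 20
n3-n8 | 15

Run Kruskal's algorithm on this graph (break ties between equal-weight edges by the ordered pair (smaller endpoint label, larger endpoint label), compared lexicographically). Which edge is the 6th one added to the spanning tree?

n1-n8

Kruskal: consider edges lightest-first.
n4-n9 (1): add — endpoints in different components.
n4-n6 (2): add — endpoints in different components.
n5-n9 (5): add — endpoints in different components.
n2-n8 (8): add — endpoints in different components.
n1-n4 (10): add — endpoints in different components.
n1-n8 (13): add — endpoints in different components.
n3-n8 (15): add — endpoints in different components.
n2-n9 (16): skip — n9 and n2 already connected.
n2-n3 (17): skip — n3 and n2 already connected.
n2-n6 (17): skip — n2 and n6 already connected.
n1-n7 (19): add — endpoints in different components.
The 6th edge added is n1-n8.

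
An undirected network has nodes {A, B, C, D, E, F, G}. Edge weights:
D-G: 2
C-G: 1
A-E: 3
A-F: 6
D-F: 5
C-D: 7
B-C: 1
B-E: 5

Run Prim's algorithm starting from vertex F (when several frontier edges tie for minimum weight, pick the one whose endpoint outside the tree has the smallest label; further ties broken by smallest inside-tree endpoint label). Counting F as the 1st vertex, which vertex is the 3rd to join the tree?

G

Prim, starting at F.
Step 1: frontier [D-F 5, A-F 6] → take D-F (5); add D.
Step 2: frontier [D-G 2, C-D 7, A-F 6] → take D-G (2); add G.
Step 3: frontier [C-D 7, A-F 6, C-G 1] → take C-G (1); add C.
Step 4: frontier [B-C 1, A-F 6] → take B-C (1); add B.
Step 5: frontier [B-E 5, A-F 6] → take B-E (5); add E.
Step 6: frontier [A-E 3, A-F 6] → take A-E (3); add A.
Vertex order: F, D, G, C, B, E, A. The 3rd vertex is G.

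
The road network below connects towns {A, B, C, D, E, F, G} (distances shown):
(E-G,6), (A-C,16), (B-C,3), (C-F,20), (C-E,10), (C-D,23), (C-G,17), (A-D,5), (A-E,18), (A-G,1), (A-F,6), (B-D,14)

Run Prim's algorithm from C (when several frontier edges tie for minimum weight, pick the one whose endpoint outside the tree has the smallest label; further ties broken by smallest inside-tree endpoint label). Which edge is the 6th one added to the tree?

Prim, starting at C.
Step 1: cheapest edge leaving the tree is B-C (3); add B.
Step 2: cheapest edge leaving the tree is C-E (10); add E.
Step 3: cheapest edge leaving the tree is E-G (6); add G.
Step 4: cheapest edge leaving the tree is A-G (1); add A.
Step 5: cheapest edge leaving the tree is A-D (5); add D.
Step 6: cheapest edge leaving the tree is A-F (6); add F.
The 6th edge added is A-F.

A-F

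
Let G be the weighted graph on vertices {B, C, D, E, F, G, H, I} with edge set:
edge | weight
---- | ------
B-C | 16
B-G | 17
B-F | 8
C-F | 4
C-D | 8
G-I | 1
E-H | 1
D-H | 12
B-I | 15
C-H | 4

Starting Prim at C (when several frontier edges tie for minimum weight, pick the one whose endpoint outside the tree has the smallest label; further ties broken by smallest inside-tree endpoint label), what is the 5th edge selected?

C-D

Grow the tree from C using Prim:
Step 1: frontier [C-F 4, C-H 4, C-D 8, B-C 16] → take C-F (4); add F.
Step 2: frontier [C-H 4, C-D 8, B-C 16, B-F 8] → take C-H (4); add H.
Step 3: frontier [C-D 8, B-C 16, B-F 8, E-H 1, D-H 12] → take E-H (1); add E.
Step 4: frontier [C-D 8, B-C 16, B-F 8, D-H 12] → take B-F (8); add B.
Step 5: frontier [B-I 15, B-G 17, C-D 8, D-H 12] → take C-D (8); add D.
Step 6: frontier [B-I 15, B-G 17] → take B-I (15); add I.
Step 7: frontier [B-G 17, G-I 1] → take G-I (1); add G.
The 5th edge added is C-D.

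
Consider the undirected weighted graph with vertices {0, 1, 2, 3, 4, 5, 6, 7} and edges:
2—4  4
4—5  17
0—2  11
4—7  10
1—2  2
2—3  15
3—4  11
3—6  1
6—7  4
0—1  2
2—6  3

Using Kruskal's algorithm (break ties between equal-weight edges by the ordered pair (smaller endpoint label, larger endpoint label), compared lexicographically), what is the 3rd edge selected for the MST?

Kruskal: consider edges lightest-first.
3—6 (1): add — endpoints in different components.
0—1 (2): add — endpoints in different components.
1—2 (2): add — endpoints in different components.
2—6 (3): add — endpoints in different components.
2—4 (4): add — endpoints in different components.
6—7 (4): add — endpoints in different components.
4—7 (10): skip — 4 and 7 already connected.
0—2 (11): skip — 0 and 2 already connected.
3—4 (11): skip — 3 and 4 already connected.
2—3 (15): skip — 2 and 3 already connected.
4—5 (17): add — endpoints in different components.
The 3rd edge added is 1—2.

1-2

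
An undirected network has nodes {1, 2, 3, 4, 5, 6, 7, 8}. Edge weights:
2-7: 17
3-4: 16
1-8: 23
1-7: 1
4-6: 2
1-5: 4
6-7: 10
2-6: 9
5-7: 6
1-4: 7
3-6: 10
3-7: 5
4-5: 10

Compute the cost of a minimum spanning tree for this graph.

51

Prim, starting at 7.
Step 1: frontier [1-7 1, 3-7 5, 5-7 6, 6-7 10, 2-7 17] → take 1-7 (1); add 1.
Step 2: frontier [1-5 4, 1-4 7, 1-8 23, 3-7 5, 5-7 6, 6-7 10, 2-7 17] → take 1-5 (4); add 5.
Step 3: frontier [1-4 7, 1-8 23, 4-5 10, 3-7 5, 6-7 10, 2-7 17] → take 3-7 (5); add 3.
Step 4: frontier [1-4 7, 1-8 23, 3-6 10, 3-4 16, 4-5 10, 6-7 10, 2-7 17] → take 1-4 (7); add 4.
Step 5: frontier [1-8 23, 3-6 10, 4-6 2, 6-7 10, 2-7 17] → take 4-6 (2); add 6.
Step 6: frontier [1-8 23, 2-6 9, 2-7 17] → take 2-6 (9); add 2.
Step 7: frontier [1-8 23] → take 1-8 (23); add 8.
MST edges: 1-7, 1-5, 3-7, 1-4, 4-6, 2-6, 1-8; total weight 1+4+5+7+2+9+23 = 51.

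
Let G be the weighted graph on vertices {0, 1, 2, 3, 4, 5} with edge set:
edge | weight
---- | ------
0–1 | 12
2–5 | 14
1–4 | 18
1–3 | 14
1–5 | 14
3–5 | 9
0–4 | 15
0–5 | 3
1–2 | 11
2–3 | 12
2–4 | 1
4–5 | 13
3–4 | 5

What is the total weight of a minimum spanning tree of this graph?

Kruskal's algorithm — process edges by increasing weight (ties by edge label):
2–4 (1): add. Components now {0} {1} {2,4} {3} {5}
0–5 (3): add. Components now {0,5} {1} {2,4} {3}
3–4 (5): add. Components now {0,5} {1} {2,3,4}
3–5 (9): add. Components now {0,2,3,4,5} {1}
1–2 (11): add. Components now {0,1,2,3,4,5}
MST edges: 2–4, 0–5, 3–4, 3–5, 1–2; total weight 1+3+5+9+11 = 29.

29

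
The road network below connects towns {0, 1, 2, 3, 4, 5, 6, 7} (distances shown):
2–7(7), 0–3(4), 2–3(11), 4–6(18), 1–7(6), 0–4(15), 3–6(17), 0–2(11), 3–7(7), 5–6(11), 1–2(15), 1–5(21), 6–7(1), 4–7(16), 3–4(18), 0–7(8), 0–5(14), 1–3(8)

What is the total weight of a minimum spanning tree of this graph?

Prim, starting at 0.
Step 1: cheapest edge leaving the tree is 0–3 (4); add 3.
Step 2: cheapest edge leaving the tree is 3–7 (7); add 7.
Step 3: cheapest edge leaving the tree is 6–7 (1); add 6.
Step 4: cheapest edge leaving the tree is 1–7 (6); add 1.
Step 5: cheapest edge leaving the tree is 2–7 (7); add 2.
Step 6: cheapest edge leaving the tree is 5–6 (11); add 5.
Step 7: cheapest edge leaving the tree is 0–4 (15); add 4.
MST edges: 0–3, 3–7, 6–7, 1–7, 2–7, 5–6, 0–4; total weight 4+7+1+6+7+11+15 = 51.

51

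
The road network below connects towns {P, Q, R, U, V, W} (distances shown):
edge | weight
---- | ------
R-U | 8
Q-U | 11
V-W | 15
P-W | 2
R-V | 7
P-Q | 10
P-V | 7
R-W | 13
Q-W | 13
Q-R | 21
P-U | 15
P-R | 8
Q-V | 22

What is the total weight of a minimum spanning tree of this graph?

Prim, starting at P.
Step 1: frontier [P-W 2, P-V 7, P-R 8, P-Q 10, P-U 15] → take P-W (2); add W.
Step 2: frontier [P-V 7, P-R 8, P-Q 10, P-U 15, Q-W 13, R-W 13, V-W 15] → take P-V (7); add V.
Step 3: frontier [P-R 8, P-Q 10, P-U 15, R-V 7, Q-V 22, Q-W 13, R-W 13] → take R-V (7); add R.
Step 4: frontier [P-Q 10, P-U 15, R-U 8, Q-R 21, Q-V 22, Q-W 13] → take R-U (8); add U.
Step 5: frontier [P-Q 10, Q-R 21, Q-U 11, Q-V 22, Q-W 13] → take P-Q (10); add Q.
MST edges: P-W, P-V, R-V, R-U, P-Q; total weight 2+7+7+8+10 = 34.

34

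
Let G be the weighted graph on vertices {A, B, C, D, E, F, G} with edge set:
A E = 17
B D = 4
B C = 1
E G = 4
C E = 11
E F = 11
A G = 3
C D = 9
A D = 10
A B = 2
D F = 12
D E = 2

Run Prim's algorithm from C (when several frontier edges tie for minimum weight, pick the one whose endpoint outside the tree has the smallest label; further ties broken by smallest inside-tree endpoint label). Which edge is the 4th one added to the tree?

B-D

Grow the tree from C using Prim:
Step 1: frontier [B C 1, C D 9, C E 11] → take B C (1); add B.
Step 2: frontier [A B 2, B D 4, C D 9, C E 11] → take A B (2); add A.
Step 3: frontier [A G 3, A D 10, A E 17, B D 4, C D 9, C E 11] → take A G (3); add G.
Step 4: frontier [A D 10, A E 17, B D 4, C D 9, C E 11, E G 4] → take B D (4); add D.
Step 5: frontier [A E 17, C E 11, D E 2, D F 12, E G 4] → take D E (2); add E.
Step 6: frontier [D F 12, E F 11] → take E F (11); add F.
The 4th edge added is B D.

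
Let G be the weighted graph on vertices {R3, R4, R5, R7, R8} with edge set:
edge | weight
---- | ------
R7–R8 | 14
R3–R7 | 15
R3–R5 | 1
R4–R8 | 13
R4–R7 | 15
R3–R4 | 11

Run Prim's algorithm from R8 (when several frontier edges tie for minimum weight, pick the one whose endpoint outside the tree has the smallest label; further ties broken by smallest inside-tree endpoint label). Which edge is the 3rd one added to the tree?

R3-R5

Prim, starting at R8.
Step 1: cheapest edge leaving the tree is R4–R8 (13); add R4.
Step 2: cheapest edge leaving the tree is R3–R4 (11); add R3.
Step 3: cheapest edge leaving the tree is R3–R5 (1); add R5.
Step 4: cheapest edge leaving the tree is R7–R8 (14); add R7.
The 3rd edge added is R3–R5.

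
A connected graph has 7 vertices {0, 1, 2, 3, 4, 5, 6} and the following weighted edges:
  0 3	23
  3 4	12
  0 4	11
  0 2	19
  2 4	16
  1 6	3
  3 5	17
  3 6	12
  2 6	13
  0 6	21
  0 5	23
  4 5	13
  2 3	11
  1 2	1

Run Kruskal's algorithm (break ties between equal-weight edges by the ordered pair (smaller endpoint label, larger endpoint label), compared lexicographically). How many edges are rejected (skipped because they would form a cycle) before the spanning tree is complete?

2

Kruskal: consider edges lightest-first.
1 2 (1): add — endpoints in different components.
1 6 (3): add — endpoints in different components.
0 4 (11): add — endpoints in different components.
2 3 (11): add — endpoints in different components.
3 4 (12): add — endpoints in different components.
3 6 (12): skip — 3 and 6 already connected.
2 6 (13): skip — 2 and 6 already connected.
4 5 (13): add — endpoints in different components.
Edges rejected before the tree was complete: 2.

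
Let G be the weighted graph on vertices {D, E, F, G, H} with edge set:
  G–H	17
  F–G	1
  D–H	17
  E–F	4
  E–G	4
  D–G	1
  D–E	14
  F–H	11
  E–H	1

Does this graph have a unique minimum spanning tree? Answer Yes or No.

No

Kruskal's algorithm — process edges by increasing weight (ties by edge label):
D–G (1): add — endpoints in different components.
E–H (1): add — endpoints in different components.
F–G (1): add — endpoints in different components.
E–F (4): add — endpoints in different components.
Non-tree edge E–G has weight 4, equal to the heaviest edge on its tree cycle — swapping gives another MST of the same weight. Not unique.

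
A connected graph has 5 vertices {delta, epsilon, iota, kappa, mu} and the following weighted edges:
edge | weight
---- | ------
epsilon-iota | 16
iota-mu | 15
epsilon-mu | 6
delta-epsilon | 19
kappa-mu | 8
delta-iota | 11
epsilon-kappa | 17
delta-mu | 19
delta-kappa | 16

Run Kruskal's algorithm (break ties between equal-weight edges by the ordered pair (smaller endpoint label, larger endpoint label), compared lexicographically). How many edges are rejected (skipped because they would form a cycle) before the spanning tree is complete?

Kruskal's algorithm — process edges by increasing weight (ties by edge label):
epsilon-mu (6): add — endpoints in different components.
kappa-mu (8): add — endpoints in different components.
delta-iota (11): add — endpoints in different components.
iota-mu (15): add — endpoints in different components.
Edges rejected before the tree was complete: 0.

0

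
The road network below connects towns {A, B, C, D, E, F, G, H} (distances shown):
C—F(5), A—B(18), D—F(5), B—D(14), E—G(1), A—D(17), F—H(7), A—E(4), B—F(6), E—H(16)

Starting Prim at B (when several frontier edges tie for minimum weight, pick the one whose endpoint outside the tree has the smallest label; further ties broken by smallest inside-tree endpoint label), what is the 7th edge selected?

A-E

Prim's algorithm from B:
Step 1: cheapest edge leaving the tree is B—F (6); add F.
Step 2: cheapest edge leaving the tree is C—F (5); add C.
Step 3: cheapest edge leaving the tree is D—F (5); add D.
Step 4: cheapest edge leaving the tree is F—H (7); add H.
Step 5: cheapest edge leaving the tree is E—H (16); add E.
Step 6: cheapest edge leaving the tree is E—G (1); add G.
Step 7: cheapest edge leaving the tree is A—E (4); add A.
The 7th edge added is A—E.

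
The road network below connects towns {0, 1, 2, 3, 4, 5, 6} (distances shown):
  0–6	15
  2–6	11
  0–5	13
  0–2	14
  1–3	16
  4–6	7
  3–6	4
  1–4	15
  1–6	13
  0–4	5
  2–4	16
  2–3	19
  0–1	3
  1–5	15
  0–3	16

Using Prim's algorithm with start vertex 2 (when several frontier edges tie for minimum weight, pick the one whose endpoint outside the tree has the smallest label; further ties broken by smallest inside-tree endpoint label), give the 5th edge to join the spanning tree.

0-1

Prim's algorithm from 2:
Step 1: cheapest edge leaving the tree is 2–6 (11); add 6.
Step 2: cheapest edge leaving the tree is 3–6 (4); add 3.
Step 3: cheapest edge leaving the tree is 4–6 (7); add 4.
Step 4: cheapest edge leaving the tree is 0–4 (5); add 0.
Step 5: cheapest edge leaving the tree is 0–1 (3); add 1.
Step 6: cheapest edge leaving the tree is 0–5 (13); add 5.
The 5th edge added is 0–1.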